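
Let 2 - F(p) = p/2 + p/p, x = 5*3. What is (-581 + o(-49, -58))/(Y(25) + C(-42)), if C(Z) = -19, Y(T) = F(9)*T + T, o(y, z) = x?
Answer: 1132/163 ≈ 6.9448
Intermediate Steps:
x = 15
F(p) = 1 - p/2 (F(p) = 2 - (p/2 + p/p) = 2 - (p*(½) + 1) = 2 - (p/2 + 1) = 2 - (1 + p/2) = 2 + (-1 - p/2) = 1 - p/2)
o(y, z) = 15
Y(T) = -5*T/2 (Y(T) = (1 - ½*9)*T + T = (1 - 9/2)*T + T = -7*T/2 + T = -5*T/2)
(-581 + o(-49, -58))/(Y(25) + C(-42)) = (-581 + 15)/(-5/2*25 - 19) = -566/(-125/2 - 19) = -566/(-163/2) = -566*(-2/163) = 1132/163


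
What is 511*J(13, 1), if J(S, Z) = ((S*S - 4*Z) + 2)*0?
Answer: 0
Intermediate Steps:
J(S, Z) = 0 (J(S, Z) = ((S² - 4*Z) + 2)*0 = (2 + S² - 4*Z)*0 = 0)
511*J(13, 1) = 511*0 = 0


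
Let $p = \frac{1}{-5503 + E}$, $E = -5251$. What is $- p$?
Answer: $\frac{1}{10754} \approx 9.2989 \cdot 10^{-5}$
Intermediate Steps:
$p = - \frac{1}{10754}$ ($p = \frac{1}{-5503 - 5251} = \frac{1}{-10754} = - \frac{1}{10754} \approx -9.2989 \cdot 10^{-5}$)
$- p = \left(-1\right) \left(- \frac{1}{10754}\right) = \frac{1}{10754}$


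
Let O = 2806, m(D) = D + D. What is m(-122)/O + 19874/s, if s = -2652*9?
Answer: -252419/274482 ≈ -0.91962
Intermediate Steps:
m(D) = 2*D
s = -23868 (s = -39*612 = -23868)
m(-122)/O + 19874/s = (2*(-122))/2806 + 19874/(-23868) = -244*1/2806 + 19874*(-1/23868) = -2/23 - 9937/11934 = -252419/274482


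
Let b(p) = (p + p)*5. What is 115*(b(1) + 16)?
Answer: 2990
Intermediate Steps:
b(p) = 10*p (b(p) = (2*p)*5 = 10*p)
115*(b(1) + 16) = 115*(10*1 + 16) = 115*(10 + 16) = 115*26 = 2990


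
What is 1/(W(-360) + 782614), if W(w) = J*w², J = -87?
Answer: -1/10492586 ≈ -9.5305e-8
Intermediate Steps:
W(w) = -87*w²
1/(W(-360) + 782614) = 1/(-87*(-360)² + 782614) = 1/(-87*129600 + 782614) = 1/(-11275200 + 782614) = 1/(-10492586) = -1/10492586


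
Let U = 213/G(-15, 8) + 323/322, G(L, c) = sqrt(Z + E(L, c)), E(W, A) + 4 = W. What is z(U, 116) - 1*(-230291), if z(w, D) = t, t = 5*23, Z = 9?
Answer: 230406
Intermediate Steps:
E(W, A) = -4 + W
G(L, c) = sqrt(5 + L) (G(L, c) = sqrt(9 + (-4 + L)) = sqrt(5 + L))
U = 323/322 - 213*I*sqrt(10)/10 (U = 213/(sqrt(5 - 15)) + 323/322 = 213/(sqrt(-10)) + 323*(1/322) = 213/((I*sqrt(10))) + 323/322 = 213*(-I*sqrt(10)/10) + 323/322 = -213*I*sqrt(10)/10 + 323/322 = 323/322 - 213*I*sqrt(10)/10 ≈ 1.0031 - 67.357*I)
t = 115
z(w, D) = 115
z(U, 116) - 1*(-230291) = 115 - 1*(-230291) = 115 + 230291 = 230406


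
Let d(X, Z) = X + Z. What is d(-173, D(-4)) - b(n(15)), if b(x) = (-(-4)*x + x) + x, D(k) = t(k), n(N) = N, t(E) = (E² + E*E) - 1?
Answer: -232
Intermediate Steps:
t(E) = -1 + 2*E² (t(E) = (E² + E²) - 1 = 2*E² - 1 = -1 + 2*E²)
D(k) = -1 + 2*k²
b(x) = 6*x (b(x) = (4*x + x) + x = 5*x + x = 6*x)
d(-173, D(-4)) - b(n(15)) = (-173 + (-1 + 2*(-4)²)) - 6*15 = (-173 + (-1 + 2*16)) - 1*90 = (-173 + (-1 + 32)) - 90 = (-173 + 31) - 90 = -142 - 90 = -232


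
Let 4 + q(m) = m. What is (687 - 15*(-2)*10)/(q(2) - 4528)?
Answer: -329/1510 ≈ -0.21788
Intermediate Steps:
q(m) = -4 + m
(687 - 15*(-2)*10)/(q(2) - 4528) = (687 - 15*(-2)*10)/((-4 + 2) - 4528) = (687 + 30*10)/(-2 - 4528) = (687 + 300)/(-4530) = 987*(-1/4530) = -329/1510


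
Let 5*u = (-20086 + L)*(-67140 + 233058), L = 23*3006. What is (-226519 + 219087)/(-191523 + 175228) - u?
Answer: -26523729122192/16295 ≈ -1.6277e+9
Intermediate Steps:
L = 69138
u = 8138609736/5 (u = ((-20086 + 69138)*(-67140 + 233058))/5 = (49052*165918)/5 = (⅕)*8138609736 = 8138609736/5 ≈ 1.6277e+9)
(-226519 + 219087)/(-191523 + 175228) - u = (-226519 + 219087)/(-191523 + 175228) - 1*8138609736/5 = -7432/(-16295) - 8138609736/5 = -7432*(-1/16295) - 8138609736/5 = 7432/16295 - 8138609736/5 = -26523729122192/16295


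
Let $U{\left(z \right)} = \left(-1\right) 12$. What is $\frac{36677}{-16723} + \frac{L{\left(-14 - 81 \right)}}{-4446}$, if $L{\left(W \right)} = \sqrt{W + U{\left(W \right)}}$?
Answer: $- \frac{36677}{16723} - \frac{i \sqrt{107}}{4446} \approx -2.1932 - 0.0023266 i$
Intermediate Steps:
$U{\left(z \right)} = -12$
$L{\left(W \right)} = \sqrt{-12 + W}$ ($L{\left(W \right)} = \sqrt{W - 12} = \sqrt{-12 + W}$)
$\frac{36677}{-16723} + \frac{L{\left(-14 - 81 \right)}}{-4446} = \frac{36677}{-16723} + \frac{\sqrt{-12 - 95}}{-4446} = 36677 \left(- \frac{1}{16723}\right) + \sqrt{-12 - 95} \left(- \frac{1}{4446}\right) = - \frac{36677}{16723} + \sqrt{-12 - 95} \left(- \frac{1}{4446}\right) = - \frac{36677}{16723} + \sqrt{-107} \left(- \frac{1}{4446}\right) = - \frac{36677}{16723} + i \sqrt{107} \left(- \frac{1}{4446}\right) = - \frac{36677}{16723} - \frac{i \sqrt{107}}{4446}$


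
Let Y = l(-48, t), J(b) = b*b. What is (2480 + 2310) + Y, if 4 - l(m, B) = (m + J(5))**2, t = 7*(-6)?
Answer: 4265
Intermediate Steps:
J(b) = b**2
t = -42
l(m, B) = 4 - (25 + m)**2 (l(m, B) = 4 - (m + 5**2)**2 = 4 - (m + 25)**2 = 4 - (25 + m)**2)
Y = -525 (Y = 4 - (25 - 48)**2 = 4 - 1*(-23)**2 = 4 - 1*529 = 4 - 529 = -525)
(2480 + 2310) + Y = (2480 + 2310) - 525 = 4790 - 525 = 4265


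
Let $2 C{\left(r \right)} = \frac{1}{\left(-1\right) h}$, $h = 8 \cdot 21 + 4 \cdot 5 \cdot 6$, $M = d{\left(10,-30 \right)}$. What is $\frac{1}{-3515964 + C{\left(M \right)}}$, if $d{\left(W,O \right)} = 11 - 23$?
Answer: $- \frac{576}{2025195265} \approx -2.8442 \cdot 10^{-7}$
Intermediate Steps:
$d{\left(W,O \right)} = -12$
$M = -12$
$h = 288$ ($h = 168 + 20 \cdot 6 = 168 + 120 = 288$)
$C{\left(r \right)} = - \frac{1}{576}$ ($C{\left(r \right)} = \frac{1}{2 \left(\left(-1\right) 288\right)} = \frac{1}{2 \left(-288\right)} = \frac{1}{2} \left(- \frac{1}{288}\right) = - \frac{1}{576}$)
$\frac{1}{-3515964 + C{\left(M \right)}} = \frac{1}{-3515964 - \frac{1}{576}} = \frac{1}{- \frac{2025195265}{576}} = - \frac{576}{2025195265}$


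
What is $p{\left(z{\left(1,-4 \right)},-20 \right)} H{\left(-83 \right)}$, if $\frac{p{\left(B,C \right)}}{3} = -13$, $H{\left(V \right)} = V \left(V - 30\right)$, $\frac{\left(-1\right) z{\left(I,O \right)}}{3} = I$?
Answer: $-365781$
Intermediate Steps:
$z{\left(I,O \right)} = - 3 I$
$H{\left(V \right)} = V \left(-30 + V\right)$
$p{\left(B,C \right)} = -39$ ($p{\left(B,C \right)} = 3 \left(-13\right) = -39$)
$p{\left(z{\left(1,-4 \right)},-20 \right)} H{\left(-83 \right)} = - 39 \left(- 83 \left(-30 - 83\right)\right) = - 39 \left(\left(-83\right) \left(-113\right)\right) = \left(-39\right) 9379 = -365781$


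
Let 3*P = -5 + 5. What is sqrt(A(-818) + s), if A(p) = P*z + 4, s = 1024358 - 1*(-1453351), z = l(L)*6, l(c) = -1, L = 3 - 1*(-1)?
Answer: sqrt(2477713) ≈ 1574.1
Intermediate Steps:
P = 0 (P = (-5 + 5)/3 = (1/3)*0 = 0)
L = 4 (L = 3 + 1 = 4)
z = -6 (z = -1*6 = -6)
s = 2477709 (s = 1024358 + 1453351 = 2477709)
A(p) = 4 (A(p) = 0*(-6) + 4 = 0 + 4 = 4)
sqrt(A(-818) + s) = sqrt(4 + 2477709) = sqrt(2477713)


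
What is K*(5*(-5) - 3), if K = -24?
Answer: 672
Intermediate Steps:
K*(5*(-5) - 3) = -24*(5*(-5) - 3) = -24*(-25 - 3) = -24*(-28) = 672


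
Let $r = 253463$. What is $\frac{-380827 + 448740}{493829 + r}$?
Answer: $\frac{67913}{747292} \approx 0.090879$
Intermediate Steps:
$\frac{-380827 + 448740}{493829 + r} = \frac{-380827 + 448740}{493829 + 253463} = \frac{67913}{747292}$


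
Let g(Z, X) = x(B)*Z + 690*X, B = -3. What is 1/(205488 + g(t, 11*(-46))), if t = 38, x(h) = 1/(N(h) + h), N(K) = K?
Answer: -3/430975 ≈ -6.9610e-6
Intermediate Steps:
x(h) = 1/(2*h) (x(h) = 1/(h + h) = 1/(2*h))
g(Z, X) = 690*X - Z/6 (g(Z, X) = ((1/2)/(-3))*Z + 690*X = ((1/2)*(-1/3))*Z + 690*X = -Z/6 + 690*X = 690*X - Z/6)
1/(205488 + g(t, 11*(-46))) = 1/(205488 + (690*(11*(-46)) - 1/6*38)) = 1/(205488 + (690*(-506) - 19/3)) = 1/(205488 + (-349140 - 19/3)) = 1/(205488 - 1047439/3) = 1/(-430975/3) = -3/430975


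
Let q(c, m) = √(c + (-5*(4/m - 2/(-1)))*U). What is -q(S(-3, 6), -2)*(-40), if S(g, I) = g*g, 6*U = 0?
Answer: 120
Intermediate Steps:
U = 0 (U = (⅙)*0 = 0)
S(g, I) = g²
q(c, m) = √c (q(c, m) = √(c - 5*(4/m - 2/(-1))*0) = √(c - 5*(4/m - 2*(-1))*0) = √(c - 5*(4/m + 2)*0) = √(c - 5*(2 + 4/m)*0) = √(c + (-10 - 20/m)*0) = √(c + 0) = √c)
-q(S(-3, 6), -2)*(-40) = -√((-3)²)*(-40) = -√9*(-40) = -3*(-40) = -1*(-120) = 120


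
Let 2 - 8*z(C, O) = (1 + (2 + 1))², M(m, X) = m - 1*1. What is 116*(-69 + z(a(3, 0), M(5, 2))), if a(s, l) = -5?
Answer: -8207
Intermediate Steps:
M(m, X) = -1 + m (M(m, X) = m - 1 = -1 + m)
z(C, O) = -7/4 (z(C, O) = ¼ - (1 + (2 + 1))²/8 = ¼ - (1 + 3)²/8 = ¼ - ⅛*4² = ¼ - ⅛*16 = ¼ - 2 = -7/4)
116*(-69 + z(a(3, 0), M(5, 2))) = 116*(-69 - 7/4) = 116*(-283/4) = -8207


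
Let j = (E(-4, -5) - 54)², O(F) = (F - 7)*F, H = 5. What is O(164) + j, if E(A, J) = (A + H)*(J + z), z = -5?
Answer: 29844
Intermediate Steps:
E(A, J) = (-5 + J)*(5 + A) (E(A, J) = (A + 5)*(J - 5) = (5 + A)*(-5 + J) = (-5 + J)*(5 + A))
O(F) = F*(-7 + F) (O(F) = (-7 + F)*F = F*(-7 + F))
j = 4096 (j = ((-25 - 5*(-4) + 5*(-5) - 4*(-5)) - 54)² = ((-25 + 20 - 25 + 20) - 54)² = (-10 - 54)² = (-64)² = 4096)
O(164) + j = 164*(-7 + 164) + 4096 = 164*157 + 4096 = 25748 + 4096 = 29844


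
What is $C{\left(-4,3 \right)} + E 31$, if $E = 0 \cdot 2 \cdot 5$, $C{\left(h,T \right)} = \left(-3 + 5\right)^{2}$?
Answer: $4$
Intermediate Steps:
$C{\left(h,T \right)} = 4$ ($C{\left(h,T \right)} = 2^{2} = 4$)
$E = 0$ ($E = 0 \cdot 5 = 0$)
$C{\left(-4,3 \right)} + E 31 = 4 + 0 \cdot 31 = 4 + 0 = 4$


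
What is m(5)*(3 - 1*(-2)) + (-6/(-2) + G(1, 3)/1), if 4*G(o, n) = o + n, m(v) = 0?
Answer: 4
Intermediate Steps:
G(o, n) = n/4 + o/4 (G(o, n) = (o + n)/4 = (n + o)/4 = n/4 + o/4)
m(5)*(3 - 1*(-2)) + (-6/(-2) + G(1, 3)/1) = 0*(3 - 1*(-2)) + (-6/(-2) + ((1/4)*3 + (1/4)*1)/1) = 0*(3 + 2) + (-6*(-1/2) + (3/4 + 1/4)*1) = 0*5 + (3 + 1*1) = 0 + (3 + 1) = 0 + 4 = 4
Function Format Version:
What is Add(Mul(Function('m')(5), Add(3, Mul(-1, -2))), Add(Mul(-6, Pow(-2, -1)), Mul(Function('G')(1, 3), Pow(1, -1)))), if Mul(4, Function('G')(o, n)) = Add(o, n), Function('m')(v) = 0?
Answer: 4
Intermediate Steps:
Function('G')(o, n) = Add(Mul(Rational(1, 4), n), Mul(Rational(1, 4), o)) (Function('G')(o, n) = Mul(Rational(1, 4), Add(o, n)) = Mul(Rational(1, 4), Add(n, o)) = Add(Mul(Rational(1, 4), n), Mul(Rational(1, 4), o)))
Add(Mul(Function('m')(5), Add(3, Mul(-1, -2))), Add(Mul(-6, Pow(-2, -1)), Mul(Function('G')(1, 3), Pow(1, -1)))) = Add(Mul(0, Add(3, Mul(-1, -2))), Add(Mul(-6, Pow(-2, -1)), Mul(Add(Mul(Rational(1, 4), 3), Mul(Rational(1, 4), 1)), Pow(1, -1)))) = Add(Mul(0, Add(3, 2)), Add(Mul(-6, Rational(-1, 2)), Mul(Add(Rational(3, 4), Rational(1, 4)), 1))) = Add(Mul(0, 5), Add(3, Mul(1, 1))) = Add(0, Add(3, 1)) = Add(0, 4) = 4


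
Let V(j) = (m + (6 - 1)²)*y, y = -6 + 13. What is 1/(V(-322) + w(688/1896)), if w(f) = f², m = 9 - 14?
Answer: 56169/7871056 ≈ 0.0071361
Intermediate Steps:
y = 7
m = -5
V(j) = 140 (V(j) = (-5 + (6 - 1)²)*7 = (-5 + 5²)*7 = (-5 + 25)*7 = 20*7 = 140)
1/(V(-322) + w(688/1896)) = 1/(140 + (688/1896)²) = 1/(140 + (688*(1/1896))²) = 1/(140 + (86/237)²) = 1/(140 + 7396/56169) = 1/(7871056/56169) = 56169/7871056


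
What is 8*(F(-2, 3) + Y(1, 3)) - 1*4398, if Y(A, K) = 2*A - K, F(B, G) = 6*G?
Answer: -4262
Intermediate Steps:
Y(A, K) = -K + 2*A
8*(F(-2, 3) + Y(1, 3)) - 1*4398 = 8*(6*3 + (-1*3 + 2*1)) - 1*4398 = 8*(18 + (-3 + 2)) - 4398 = 8*(18 - 1) - 4398 = 8*17 - 4398 = 136 - 4398 = -4262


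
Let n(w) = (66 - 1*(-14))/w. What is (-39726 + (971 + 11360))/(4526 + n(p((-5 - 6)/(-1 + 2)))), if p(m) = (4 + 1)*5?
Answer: -136975/22646 ≈ -6.0485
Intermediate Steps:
p(m) = 25 (p(m) = 5*5 = 25)
n(w) = 80/w (n(w) = (66 + 14)/w = 80/w)
(-39726 + (971 + 11360))/(4526 + n(p((-5 - 6)/(-1 + 2)))) = (-39726 + (971 + 11360))/(4526 + 80/25) = (-39726 + 12331)/(4526 + 80*(1/25)) = -27395/(4526 + 16/5) = -27395/22646/5 = -27395*5/22646 = -136975/22646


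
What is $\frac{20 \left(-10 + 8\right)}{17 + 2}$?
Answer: $- \frac{40}{19} \approx -2.1053$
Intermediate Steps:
$\frac{20 \left(-10 + 8\right)}{17 + 2} = \frac{20 \left(-2\right)}{19} = \left(-40\right) \frac{1}{19} = - \frac{40}{19}$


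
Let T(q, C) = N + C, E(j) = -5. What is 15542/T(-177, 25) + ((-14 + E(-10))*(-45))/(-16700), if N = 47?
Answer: 3243623/15030 ≈ 215.81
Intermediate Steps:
T(q, C) = 47 + C
15542/T(-177, 25) + ((-14 + E(-10))*(-45))/(-16700) = 15542/(47 + 25) + ((-14 - 5)*(-45))/(-16700) = 15542/72 - 19*(-45)*(-1/16700) = 15542*(1/72) + 855*(-1/16700) = 7771/36 - 171/3340 = 3243623/15030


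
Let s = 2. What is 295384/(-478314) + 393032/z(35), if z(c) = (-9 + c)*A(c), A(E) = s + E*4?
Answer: 23362768790/220741911 ≈ 105.84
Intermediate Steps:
A(E) = 2 + 4*E (A(E) = 2 + E*4 = 2 + 4*E)
z(c) = (-9 + c)*(2 + 4*c)
295384/(-478314) + 393032/z(35) = 295384/(-478314) + 393032/((2*(1 + 2*35)*(-9 + 35))) = 295384*(-1/478314) + 393032/((2*(1 + 70)*26)) = -147692/239157 + 393032/((2*71*26)) = -147692/239157 + 393032/3692 = -147692/239157 + 393032*(1/3692) = -147692/239157 + 98258/923 = 23362768790/220741911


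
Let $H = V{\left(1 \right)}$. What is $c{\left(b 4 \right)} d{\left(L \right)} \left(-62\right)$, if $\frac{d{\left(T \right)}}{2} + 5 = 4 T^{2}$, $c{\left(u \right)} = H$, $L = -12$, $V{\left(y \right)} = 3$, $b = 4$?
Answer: $-212412$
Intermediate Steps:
$H = 3$
$c{\left(u \right)} = 3$
$d{\left(T \right)} = -10 + 8 T^{2}$ ($d{\left(T \right)} = -10 + 2 \cdot 4 T^{2} = -10 + 8 T^{2}$)
$c{\left(b 4 \right)} d{\left(L \right)} \left(-62\right) = 3 \left(-10 + 8 \left(-12\right)^{2}\right) \left(-62\right) = 3 \left(-10 + 8 \cdot 144\right) \left(-62\right) = 3 \left(-10 + 1152\right) \left(-62\right) = 3 \cdot 1142 \left(-62\right) = 3426 \left(-62\right) = -212412$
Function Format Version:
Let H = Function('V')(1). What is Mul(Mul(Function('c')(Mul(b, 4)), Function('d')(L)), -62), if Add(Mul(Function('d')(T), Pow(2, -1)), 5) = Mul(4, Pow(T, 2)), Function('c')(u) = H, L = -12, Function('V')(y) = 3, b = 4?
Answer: -212412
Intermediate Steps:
H = 3
Function('c')(u) = 3
Function('d')(T) = Add(-10, Mul(8, Pow(T, 2))) (Function('d')(T) = Add(-10, Mul(2, Mul(4, Pow(T, 2)))) = Add(-10, Mul(8, Pow(T, 2))))
Mul(Mul(Function('c')(Mul(b, 4)), Function('d')(L)), -62) = Mul(Mul(3, Add(-10, Mul(8, Pow(-12, 2)))), -62) = Mul(Mul(3, Add(-10, Mul(8, 144))), -62) = Mul(Mul(3, Add(-10, 1152)), -62) = Mul(Mul(3, 1142), -62) = Mul(3426, -62) = -212412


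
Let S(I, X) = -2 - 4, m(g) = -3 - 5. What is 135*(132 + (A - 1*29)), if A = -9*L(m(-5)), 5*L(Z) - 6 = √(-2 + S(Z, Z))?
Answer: 12447 - 486*I*√2 ≈ 12447.0 - 687.31*I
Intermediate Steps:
m(g) = -8
S(I, X) = -6
L(Z) = 6/5 + 2*I*√2/5 (L(Z) = 6/5 + √(-2 - 6)/5 = 6/5 + √(-8)/5 = 6/5 + (2*I*√2)/5 = 6/5 + 2*I*√2/5)
A = -54/5 - 18*I*√2/5 (A = -9*(6/5 + 2*I*√2/5) = -54/5 - 18*I*√2/5 ≈ -10.8 - 5.0912*I)
135*(132 + (A - 1*29)) = 135*(132 + ((-54/5 - 18*I*√2/5) - 1*29)) = 135*(132 + ((-54/5 - 18*I*√2/5) - 29)) = 135*(132 + (-199/5 - 18*I*√2/5)) = 135*(461/5 - 18*I*√2/5) = 12447 - 486*I*√2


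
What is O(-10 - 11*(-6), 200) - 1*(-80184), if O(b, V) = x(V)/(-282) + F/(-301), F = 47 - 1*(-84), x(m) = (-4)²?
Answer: 3403068265/42441 ≈ 80184.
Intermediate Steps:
x(m) = 16
F = 131 (F = 47 + 84 = 131)
O(b, V) = -20879/42441 (O(b, V) = 16/(-282) + 131/(-301) = 16*(-1/282) + 131*(-1/301) = -8/141 - 131/301 = -20879/42441)
O(-10 - 11*(-6), 200) - 1*(-80184) = -20879/42441 - 1*(-80184) = -20879/42441 + 80184 = 3403068265/42441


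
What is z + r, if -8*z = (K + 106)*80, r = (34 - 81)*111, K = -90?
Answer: -5377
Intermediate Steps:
r = -5217 (r = -47*111 = -5217)
z = -160 (z = -(-90 + 106)*80/8 = -2*80 = -1/8*1280 = -160)
z + r = -160 - 5217 = -5377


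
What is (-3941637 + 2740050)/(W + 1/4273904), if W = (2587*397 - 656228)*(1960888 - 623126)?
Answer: -41751768176/17236580646130323 ≈ -2.4223e-6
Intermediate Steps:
W = 496056864982 (W = (1027039 - 656228)*1337762 = 370811*1337762 = 496056864982)
(-3941637 + 2740050)/(W + 1/4273904) = (-3941637 + 2740050)/(496056864982 + 1/4273904) = -1201587/(496056864982 + 1/4273904) = -1201587/2120099419474029729/4273904 = -1201587*4273904/2120099419474029729 = -41751768176/17236580646130323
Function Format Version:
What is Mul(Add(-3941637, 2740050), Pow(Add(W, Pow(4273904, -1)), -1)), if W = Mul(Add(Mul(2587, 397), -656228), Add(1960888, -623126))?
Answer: Rational(-41751768176, 17236580646130323) ≈ -2.4223e-6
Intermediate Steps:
W = 496056864982 (W = Mul(Add(1027039, -656228), 1337762) = Mul(370811, 1337762) = 496056864982)
Mul(Add(-3941637, 2740050), Pow(Add(W, Pow(4273904, -1)), -1)) = Mul(Add(-3941637, 2740050), Pow(Add(496056864982, Pow(4273904, -1)), -1)) = Mul(-1201587, Pow(Add(496056864982, Rational(1, 4273904)), -1)) = Mul(-1201587, Pow(Rational(2120099419474029729, 4273904), -1)) = Mul(-1201587, Rational(4273904, 2120099419474029729)) = Rational(-41751768176, 17236580646130323)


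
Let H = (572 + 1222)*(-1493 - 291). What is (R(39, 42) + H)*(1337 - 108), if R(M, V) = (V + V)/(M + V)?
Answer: -106202024356/27 ≈ -3.9334e+9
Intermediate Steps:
R(M, V) = 2*V/(M + V) (R(M, V) = (2*V)/(M + V) = 2*V/(M + V))
H = -3200496 (H = 1794*(-1784) = -3200496)
(R(39, 42) + H)*(1337 - 108) = (2*42/(39 + 42) - 3200496)*(1337 - 108) = (2*42/81 - 3200496)*1229 = (2*42*(1/81) - 3200496)*1229 = (28/27 - 3200496)*1229 = -86413364/27*1229 = -106202024356/27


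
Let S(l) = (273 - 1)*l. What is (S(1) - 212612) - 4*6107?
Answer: -236768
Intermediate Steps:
S(l) = 272*l
(S(1) - 212612) - 4*6107 = (272*1 - 212612) - 4*6107 = (272 - 212612) - 24428 = -212340 - 24428 = -236768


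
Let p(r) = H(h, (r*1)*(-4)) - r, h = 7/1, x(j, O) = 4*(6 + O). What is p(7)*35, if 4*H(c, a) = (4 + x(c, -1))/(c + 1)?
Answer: -875/4 ≈ -218.75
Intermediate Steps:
x(j, O) = 24 + 4*O
h = 7 (h = 7*1 = 7)
H(c, a) = 6/(1 + c) (H(c, a) = ((4 + (24 + 4*(-1)))/(c + 1))/4 = ((4 + (24 - 4))/(1 + c))/4 = ((4 + 20)/(1 + c))/4 = (24/(1 + c))/4 = 6/(1 + c))
p(r) = 3/4 - r (p(r) = 6/(1 + 7) - r = 6/8 - r = 6*(1/8) - r = 3/4 - r)
p(7)*35 = (3/4 - 1*7)*35 = (3/4 - 7)*35 = -25/4*35 = -875/4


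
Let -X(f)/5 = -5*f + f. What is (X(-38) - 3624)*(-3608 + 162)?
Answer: 15107264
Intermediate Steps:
X(f) = 20*f (X(f) = -5*(-5*f + f) = -(-20)*f = 20*f)
(X(-38) - 3624)*(-3608 + 162) = (20*(-38) - 3624)*(-3608 + 162) = (-760 - 3624)*(-3446) = -4384*(-3446) = 15107264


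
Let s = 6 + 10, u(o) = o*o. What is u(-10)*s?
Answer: 1600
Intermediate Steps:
u(o) = o²
s = 16
u(-10)*s = (-10)²*16 = 100*16 = 1600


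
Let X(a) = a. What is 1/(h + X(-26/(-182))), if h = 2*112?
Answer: 7/1569 ≈ 0.0044614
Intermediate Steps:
h = 224
1/(h + X(-26/(-182))) = 1/(224 - 26/(-182)) = 1/(224 - 26*(-1/182)) = 1/(224 + ⅐) = 1/(1569/7) = 7/1569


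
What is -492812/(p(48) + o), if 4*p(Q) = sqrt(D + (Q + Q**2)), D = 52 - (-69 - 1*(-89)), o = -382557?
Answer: 47132170071/36587464525 + 123203*sqrt(149)/36587464525 ≈ 1.2882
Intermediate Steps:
D = 32 (D = 52 - (-69 + 89) = 52 - 1*20 = 52 - 20 = 32)
p(Q) = sqrt(32 + Q + Q**2)/4 (p(Q) = sqrt(32 + (Q + Q**2))/4 = sqrt(32 + Q + Q**2)/4)
-492812/(p(48) + o) = -492812/(sqrt(32 + 48 + 48**2)/4 - 382557) = -492812/(sqrt(32 + 48 + 2304)/4 - 382557) = -492812/(sqrt(2384)/4 - 382557) = -492812/((4*sqrt(149))/4 - 382557) = -492812/(sqrt(149) - 382557) = -492812/(-382557 + sqrt(149))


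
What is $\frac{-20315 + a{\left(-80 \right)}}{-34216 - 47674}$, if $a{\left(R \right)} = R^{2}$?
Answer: $\frac{2783}{16378} \approx 0.16992$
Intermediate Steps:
$\frac{-20315 + a{\left(-80 \right)}}{-34216 - 47674} = \frac{-20315 + \left(-80\right)^{2}}{-34216 - 47674} = \frac{-20315 + 6400}{-81890} = \left(-13915\right) \left(- \frac{1}{81890}\right) = \frac{2783}{16378}$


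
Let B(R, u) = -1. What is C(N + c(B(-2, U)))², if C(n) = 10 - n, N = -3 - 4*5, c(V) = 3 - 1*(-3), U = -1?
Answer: 729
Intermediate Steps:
c(V) = 6 (c(V) = 3 + 3 = 6)
N = -23 (N = -3 - 20 = -23)
C(N + c(B(-2, U)))² = (10 - (-23 + 6))² = (10 - 1*(-17))² = (10 + 17)² = 27² = 729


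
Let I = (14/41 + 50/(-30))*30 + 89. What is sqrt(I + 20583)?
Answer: sqrt(34682802)/41 ≈ 143.64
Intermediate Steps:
I = 2019/41 (I = (14*(1/41) + 50*(-1/30))*30 + 89 = (14/41 - 5/3)*30 + 89 = -163/123*30 + 89 = -1630/41 + 89 = 2019/41 ≈ 49.244)
sqrt(I + 20583) = sqrt(2019/41 + 20583) = sqrt(845922/41) = sqrt(34682802)/41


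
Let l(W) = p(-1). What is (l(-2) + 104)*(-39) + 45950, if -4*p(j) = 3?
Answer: 167693/4 ≈ 41923.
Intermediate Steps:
p(j) = -3/4 (p(j) = -1/4*3 = -3/4)
l(W) = -3/4
(l(-2) + 104)*(-39) + 45950 = (-3/4 + 104)*(-39) + 45950 = (413/4)*(-39) + 45950 = -16107/4 + 45950 = 167693/4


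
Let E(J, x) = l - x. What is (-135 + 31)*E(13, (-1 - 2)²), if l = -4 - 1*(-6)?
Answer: 728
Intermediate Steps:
l = 2 (l = -4 + 6 = 2)
E(J, x) = 2 - x
(-135 + 31)*E(13, (-1 - 2)²) = (-135 + 31)*(2 - (-1 - 2)²) = -104*(2 - 1*(-3)²) = -104*(2 - 1*9) = -104*(2 - 9) = -104*(-7) = 728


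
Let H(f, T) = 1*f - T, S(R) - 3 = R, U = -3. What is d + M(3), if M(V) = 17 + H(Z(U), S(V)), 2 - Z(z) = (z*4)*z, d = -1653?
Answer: -1676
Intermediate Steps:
Z(z) = 2 - 4*z² (Z(z) = 2 - z*4*z = 2 - 4*z*z = 2 - 4*z²)
S(R) = 3 + R
H(f, T) = f - T
M(V) = -20 - V (M(V) = 17 + ((2 - 4*(-3)²) - (3 + V)) = 17 + ((2 - 4*9) + (-3 - V)) = 17 + ((2 - 36) + (-3 - V)) = 17 + (-34 + (-3 - V)) = 17 + (-37 - V) = -20 - V)
d + M(3) = -1653 + (-20 - 1*3) = -1653 + (-20 - 3) = -1653 - 23 = -1676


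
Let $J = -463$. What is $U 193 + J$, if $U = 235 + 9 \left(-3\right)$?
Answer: $39681$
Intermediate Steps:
$U = 208$ ($U = 235 - 27 = 208$)
$U 193 + J = 208 \cdot 193 - 463 = 40144 - 463 = 39681$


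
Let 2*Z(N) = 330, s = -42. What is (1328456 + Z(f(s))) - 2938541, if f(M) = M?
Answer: -1609920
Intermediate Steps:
Z(N) = 165 (Z(N) = (1/2)*330 = 165)
(1328456 + Z(f(s))) - 2938541 = (1328456 + 165) - 2938541 = 1328621 - 2938541 = -1609920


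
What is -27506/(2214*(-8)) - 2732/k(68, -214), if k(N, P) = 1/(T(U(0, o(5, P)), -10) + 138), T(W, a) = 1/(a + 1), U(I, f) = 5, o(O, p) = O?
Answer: -3336151655/8856 ≈ -3.7671e+5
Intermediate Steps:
T(W, a) = 1/(1 + a)
k(N, P) = 9/1241 (k(N, P) = 1/(1/(1 - 10) + 138) = 1/(1/(-9) + 138) = 1/(-⅑ + 138) = 1/(1241/9) = 9/1241)
-27506/(2214*(-8)) - 2732/k(68, -214) = -27506/(2214*(-8)) - 2732/9/1241 = -27506/(-17712) - 2732*1241/9 = -27506*(-1/17712) - 3390412/9 = 13753/8856 - 3390412/9 = -3336151655/8856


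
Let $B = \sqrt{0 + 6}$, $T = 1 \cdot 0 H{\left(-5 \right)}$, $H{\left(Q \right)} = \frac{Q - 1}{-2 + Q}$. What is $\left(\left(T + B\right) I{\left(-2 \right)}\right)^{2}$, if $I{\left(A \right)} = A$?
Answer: $24$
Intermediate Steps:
$H{\left(Q \right)} = \frac{-1 + Q}{-2 + Q}$
$T = 0$ ($T = 1 \cdot 0 \frac{-1 - 5}{-2 - 5} = 0 \frac{1}{-7} \left(-6\right) = 0 \left(\left(- \frac{1}{7}\right) \left(-6\right)\right) = 0 \cdot \frac{6}{7} = 0$)
$B = \sqrt{6} \approx 2.4495$
$\left(\left(T + B\right) I{\left(-2 \right)}\right)^{2} = \left(\left(0 + \sqrt{6}\right) \left(-2\right)\right)^{2} = \left(\sqrt{6} \left(-2\right)\right)^{2} = \left(- 2 \sqrt{6}\right)^{2} = 24$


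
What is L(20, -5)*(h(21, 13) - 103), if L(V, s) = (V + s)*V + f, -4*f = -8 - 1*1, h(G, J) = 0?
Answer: -124527/4 ≈ -31132.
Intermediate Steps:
f = 9/4 (f = -(-8 - 1*1)/4 = -(-8 - 1)/4 = -1/4*(-9) = 9/4 ≈ 2.2500)
L(V, s) = 9/4 + V*(V + s) (L(V, s) = (V + s)*V + 9/4 = V*(V + s) + 9/4 = 9/4 + V*(V + s))
L(20, -5)*(h(21, 13) - 103) = (9/4 + 20**2 + 20*(-5))*(0 - 103) = (9/4 + 400 - 100)*(-103) = (1209/4)*(-103) = -124527/4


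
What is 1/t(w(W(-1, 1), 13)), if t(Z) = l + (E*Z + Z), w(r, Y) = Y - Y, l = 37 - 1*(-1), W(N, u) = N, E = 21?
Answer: 1/38 ≈ 0.026316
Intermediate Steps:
l = 38 (l = 37 + 1 = 38)
w(r, Y) = 0
t(Z) = 38 + 22*Z (t(Z) = 38 + (21*Z + Z) = 38 + 22*Z)
1/t(w(W(-1, 1), 13)) = 1/(38 + 22*0) = 1/(38 + 0) = 1/38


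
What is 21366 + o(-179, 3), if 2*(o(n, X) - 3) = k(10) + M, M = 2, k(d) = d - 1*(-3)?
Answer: 42753/2 ≈ 21377.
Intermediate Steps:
k(d) = 3 + d (k(d) = d + 3 = 3 + d)
o(n, X) = 21/2 (o(n, X) = 3 + ((3 + 10) + 2)/2 = 3 + (13 + 2)/2 = 3 + (½)*15 = 3 + 15/2 = 21/2)
21366 + o(-179, 3) = 21366 + 21/2 = 42753/2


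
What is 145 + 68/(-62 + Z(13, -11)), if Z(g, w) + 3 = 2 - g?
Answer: 2738/19 ≈ 144.11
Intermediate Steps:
Z(g, w) = -1 - g (Z(g, w) = -3 + (2 - g) = -1 - g)
145 + 68/(-62 + Z(13, -11)) = 145 + 68/(-62 + (-1 - 1*13)) = 145 + 68/(-62 + (-1 - 13)) = 145 + 68/(-62 - 14) = 145 + 68/(-76) = 145 + 68*(-1/76) = 145 - 17/19 = 2738/19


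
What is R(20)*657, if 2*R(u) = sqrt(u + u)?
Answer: 657*sqrt(10) ≈ 2077.6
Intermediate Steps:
R(u) = sqrt(2)*sqrt(u)/2 (R(u) = sqrt(u + u)/2 = sqrt(2*u)/2 = (sqrt(2)*sqrt(u))/2 = sqrt(2)*sqrt(u)/2)
R(20)*657 = (sqrt(2)*sqrt(20)/2)*657 = (sqrt(2)*(2*sqrt(5))/2)*657 = sqrt(10)*657 = 657*sqrt(10)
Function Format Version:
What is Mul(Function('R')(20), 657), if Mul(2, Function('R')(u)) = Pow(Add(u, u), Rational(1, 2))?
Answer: Mul(657, Pow(10, Rational(1, 2))) ≈ 2077.6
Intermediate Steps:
Function('R')(u) = Mul(Rational(1, 2), Pow(2, Rational(1, 2)), Pow(u, Rational(1, 2))) (Function('R')(u) = Mul(Rational(1, 2), Pow(Add(u, u), Rational(1, 2))) = Mul(Rational(1, 2), Pow(Mul(2, u), Rational(1, 2))) = Mul(Rational(1, 2), Mul(Pow(2, Rational(1, 2)), Pow(u, Rational(1, 2)))) = Mul(Rational(1, 2), Pow(2, Rational(1, 2)), Pow(u, Rational(1, 2))))
Mul(Function('R')(20), 657) = Mul(Mul(Rational(1, 2), Pow(2, Rational(1, 2)), Pow(20, Rational(1, 2))), 657) = Mul(Mul(Rational(1, 2), Pow(2, Rational(1, 2)), Mul(2, Pow(5, Rational(1, 2)))), 657) = Mul(Pow(10, Rational(1, 2)), 657) = Mul(657, Pow(10, Rational(1, 2)))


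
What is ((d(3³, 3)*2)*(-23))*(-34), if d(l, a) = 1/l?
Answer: 1564/27 ≈ 57.926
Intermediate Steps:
((d(3³, 3)*2)*(-23))*(-34) = ((2/3³)*(-23))*(-34) = ((2/27)*(-23))*(-34) = -46/27*(-34) = 1564/27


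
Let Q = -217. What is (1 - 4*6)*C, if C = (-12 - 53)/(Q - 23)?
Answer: -299/48 ≈ -6.2292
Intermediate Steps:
C = 13/48 (C = (-12 - 53)/(-217 - 23) = -65/(-240) = -65*(-1/240) = 13/48 ≈ 0.27083)
(1 - 4*6)*C = (1 - 4*6)*(13/48) = (1 - 24)*(13/48) = -23*13/48 = -299/48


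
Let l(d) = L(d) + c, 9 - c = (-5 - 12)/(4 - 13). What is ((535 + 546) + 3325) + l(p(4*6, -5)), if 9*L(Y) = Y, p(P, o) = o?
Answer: 39713/9 ≈ 4412.6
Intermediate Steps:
L(Y) = Y/9
c = 64/9 (c = 9 - (-5 - 12)/(4 - 13) = 9 - (-17)/(-9) = 9 - (-17)*(-1)/9 = 9 - 1*17/9 = 9 - 17/9 = 64/9 ≈ 7.1111)
l(d) = 64/9 + d/9 (l(d) = d/9 + 64/9 = 64/9 + d/9)
((535 + 546) + 3325) + l(p(4*6, -5)) = ((535 + 546) + 3325) + (64/9 + (⅑)*(-5)) = (1081 + 3325) + (64/9 - 5/9) = 4406 + 59/9 = 39713/9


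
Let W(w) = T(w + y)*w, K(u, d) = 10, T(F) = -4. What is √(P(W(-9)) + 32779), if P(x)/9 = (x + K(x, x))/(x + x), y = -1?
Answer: 9*√1619/2 ≈ 181.07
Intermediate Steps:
W(w) = -4*w
P(x) = 9*(10 + x)/(2*x) (P(x) = 9*((x + 10)/(x + x)) = 9*((10 + x)/((2*x))) = 9*((10 + x)*(1/(2*x))) = 9*((10 + x)/(2*x)) = 9*(10 + x)/(2*x))
√(P(W(-9)) + 32779) = √((9/2 + 45/((-4*(-9)))) + 32779) = √((9/2 + 45/36) + 32779) = √((9/2 + 45*(1/36)) + 32779) = √((9/2 + 5/4) + 32779) = √(23/4 + 32779) = √(131139/4) = 9*√1619/2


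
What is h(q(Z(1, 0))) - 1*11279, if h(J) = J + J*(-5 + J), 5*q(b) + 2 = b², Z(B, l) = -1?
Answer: -281954/25 ≈ -11278.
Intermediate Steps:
q(b) = -⅖ + b²/5
h(q(Z(1, 0))) - 1*11279 = (-⅖ + (⅕)*(-1)²)*(-4 + (-⅖ + (⅕)*(-1)²)) - 1*11279 = (-⅖ + (⅕)*1)*(-4 + (-⅖ + (⅕)*1)) - 11279 = (-⅖ + ⅕)*(-4 + (-⅖ + ⅕)) - 11279 = -(-4 - ⅕)/5 - 11279 = -⅕*(-21/5) - 11279 = 21/25 - 11279 = -281954/25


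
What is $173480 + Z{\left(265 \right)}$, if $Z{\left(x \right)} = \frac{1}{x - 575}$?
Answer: $\frac{53778799}{310} \approx 1.7348 \cdot 10^{5}$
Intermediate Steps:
$Z{\left(x \right)} = \frac{1}{-575 + x}$
$173480 + Z{\left(265 \right)} = 173480 + \frac{1}{-575 + 265} = 173480 + \frac{1}{-310} = 173480 - \frac{1}{310} = \frac{53778799}{310}$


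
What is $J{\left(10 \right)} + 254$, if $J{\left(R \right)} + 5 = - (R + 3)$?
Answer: $236$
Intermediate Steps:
$J{\left(R \right)} = -8 - R$ ($J{\left(R \right)} = -5 - \left(R + 3\right) = -5 - \left(3 + R\right) = -8 - R$)
$J{\left(10 \right)} + 254 = \left(-8 - 10\right) + 254 = -18 + 254 = 236$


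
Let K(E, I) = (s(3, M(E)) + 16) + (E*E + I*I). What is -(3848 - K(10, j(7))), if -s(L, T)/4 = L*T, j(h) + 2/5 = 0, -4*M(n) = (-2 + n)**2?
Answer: -88496/25 ≈ -3539.8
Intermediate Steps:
M(n) = -(-2 + n)**2/4
j(h) = -2/5 (j(h) = -2/5 + 0 = -2/5)
s(L, T) = -4*L*T
K(E, I) = 16 + E**2 + I**2 + 3*(-2 + E)**2 (K(E, I) = (-4*3*(-(-2 + E)**2/4) + 16) + (E*E + I*I) = (3*(-2 + E)**2 + 16) + (E**2 + I**2) = (16 + 3*(-2 + E)**2) + (E**2 + I**2) = 16 + E**2 + I**2 + 3*(-2 + E)**2)
-(3848 - K(10, j(7))) = -(3848 - (28 + (-2/5)**2 - 12*10 + 4*10**2)) = -(3848 - (28 + 4/25 - 120 + 4*100)) = -(3848 - (28 + 4/25 - 120 + 400)) = -(3848 - 1*7704/25) = -(3848 - 7704/25) = -1*88496/25 = -88496/25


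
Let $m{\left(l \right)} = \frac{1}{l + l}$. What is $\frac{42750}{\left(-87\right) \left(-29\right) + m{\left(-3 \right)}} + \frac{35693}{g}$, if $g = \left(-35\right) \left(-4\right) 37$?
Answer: $\frac{266993563}{11201380} \approx 23.836$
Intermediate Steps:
$m{\left(l \right)} = \frac{1}{2 l}$
$g = 5180$ ($g = 140 \cdot 37 = 5180$)
$\frac{42750}{\left(-87\right) \left(-29\right) + m{\left(-3 \right)}} + \frac{35693}{g} = \frac{42750}{\left(-87\right) \left(-29\right) + \frac{1}{2 \left(-3\right)}} + \frac{35693}{5180} = \frac{42750}{2523 + \frac{1}{2} \left(- \frac{1}{3}\right)} + 35693 \cdot \frac{1}{5180} = \frac{42750}{2523 - \frac{1}{6}} + \frac{5099}{740} = \frac{42750}{\frac{15137}{6}} + \frac{5099}{740} = 42750 \cdot \frac{6}{15137} + \frac{5099}{740} = \frac{256500}{15137} + \frac{5099}{740} = \frac{266993563}{11201380}$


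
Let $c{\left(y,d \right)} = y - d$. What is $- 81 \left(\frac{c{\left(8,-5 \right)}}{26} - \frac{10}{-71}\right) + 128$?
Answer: $\frac{10805}{142} \approx 76.092$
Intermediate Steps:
$- 81 \left(\frac{c{\left(8,-5 \right)}}{26} - \frac{10}{-71}\right) + 128 = - 81 \left(\frac{8 - -5}{26} - \frac{10}{-71}\right) + 128 = - 81 \left(\left(8 + 5\right) \frac{1}{26} - - \frac{10}{71}\right) + 128 = - 81 \left(13 \cdot \frac{1}{26} + \frac{10}{71}\right) + 128 = - 81 \left(\frac{1}{2} + \frac{10}{71}\right) + 128 = \left(-81\right) \frac{91}{142} + 128 = - \frac{7371}{142} + 128 = \frac{10805}{142}$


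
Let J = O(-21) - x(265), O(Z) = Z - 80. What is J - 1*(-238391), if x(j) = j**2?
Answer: 168065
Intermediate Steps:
O(Z) = -80 + Z
J = -70326 (J = (-80 - 21) - 1*265**2 = -101 - 1*70225 = -101 - 70225 = -70326)
J - 1*(-238391) = -70326 - 1*(-238391) = -70326 + 238391 = 168065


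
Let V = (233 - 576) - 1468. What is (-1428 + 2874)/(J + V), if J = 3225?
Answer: 723/707 ≈ 1.0226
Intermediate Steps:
V = -1811 (V = -343 - 1468 = -1811)
(-1428 + 2874)/(J + V) = (-1428 + 2874)/(3225 - 1811) = 1446/1414 = 1446*(1/1414) = 723/707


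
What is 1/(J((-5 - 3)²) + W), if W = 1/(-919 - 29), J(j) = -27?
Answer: -948/25597 ≈ -0.037036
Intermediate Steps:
W = -1/948 (W = 1/(-948) = -1/948 ≈ -0.0010549)
1/(J((-5 - 3)²) + W) = 1/(-27 - 1/948) = 1/(-25597/948) = -948/25597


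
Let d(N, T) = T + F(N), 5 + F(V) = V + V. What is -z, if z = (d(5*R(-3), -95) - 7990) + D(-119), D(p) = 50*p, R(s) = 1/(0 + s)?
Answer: 42130/3 ≈ 14043.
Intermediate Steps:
F(V) = -5 + 2*V (F(V) = -5 + (V + V) = -5 + 2*V)
R(s) = 1/s
d(N, T) = -5 + T + 2*N (d(N, T) = T + (-5 + 2*N) = -5 + T + 2*N)
z = -42130/3 (z = ((-5 - 95 + 2*(5/(-3))) - 7990) + 50*(-119) = ((-5 - 95 + 2*(5*(-⅓))) - 7990) - 5950 = ((-5 - 95 + 2*(-5/3)) - 7990) - 5950 = ((-5 - 95 - 10/3) - 7990) - 5950 = (-310/3 - 7990) - 5950 = -24280/3 - 5950 = -42130/3 ≈ -14043.)
-z = -1*(-42130/3) = 42130/3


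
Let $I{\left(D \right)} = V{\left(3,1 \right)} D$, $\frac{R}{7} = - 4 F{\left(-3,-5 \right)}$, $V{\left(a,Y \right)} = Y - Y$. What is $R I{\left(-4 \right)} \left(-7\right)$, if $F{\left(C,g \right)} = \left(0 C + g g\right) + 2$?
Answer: $0$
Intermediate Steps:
$V{\left(a,Y \right)} = 0$
$F{\left(C,g \right)} = 2 + g^{2}$ ($F{\left(C,g \right)} = \left(0 + g^{2}\right) + 2 = g^{2} + 2 = 2 + g^{2}$)
$R = -756$ ($R = 7 \left(- 4 \left(2 + \left(-5\right)^{2}\right)\right) = 7 \left(- 4 \left(2 + 25\right)\right) = 7 \left(\left(-4\right) 27\right) = 7 \left(-108\right) = -756$)
$I{\left(D \right)} = 0$ ($I{\left(D \right)} = 0 D = 0$)
$R I{\left(-4 \right)} \left(-7\right) = \left(-756\right) 0 \left(-7\right) = 0 \left(-7\right) = 0$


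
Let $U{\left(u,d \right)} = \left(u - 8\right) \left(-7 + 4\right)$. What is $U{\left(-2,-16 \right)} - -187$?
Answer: $217$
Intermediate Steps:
$U{\left(u,d \right)} = 24 - 3 u$ ($U{\left(u,d \right)} = \left(-8 + u\right) \left(-3\right) = 24 - 3 u$)
$U{\left(-2,-16 \right)} - -187 = \left(24 - -6\right) - -187 = \left(24 + 6\right) + 187 = 30 + 187 = 217$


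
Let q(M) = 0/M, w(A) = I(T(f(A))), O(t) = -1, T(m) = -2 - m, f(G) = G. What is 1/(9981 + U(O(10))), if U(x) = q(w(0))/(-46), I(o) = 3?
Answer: 1/9981 ≈ 0.00010019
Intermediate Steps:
w(A) = 3
q(M) = 0
U(x) = 0 (U(x) = 0/(-46) = 0*(-1/46) = 0)
1/(9981 + U(O(10))) = 1/(9981 + 0) = 1/9981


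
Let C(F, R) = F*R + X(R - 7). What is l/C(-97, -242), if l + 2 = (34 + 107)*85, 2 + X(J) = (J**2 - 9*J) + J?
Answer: 11983/87465 ≈ 0.13700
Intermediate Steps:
X(J) = -2 + J**2 - 8*J (X(J) = -2 + ((J**2 - 9*J) + J) = -2 + (J**2 - 8*J) = -2 + J**2 - 8*J)
C(F, R) = 54 + (-7 + R)**2 - 8*R + F*R (C(F, R) = F*R + (-2 + (R - 7)**2 - 8*(R - 7)) = F*R + (-2 + (-7 + R)**2 - 8*(-7 + R)) = F*R + (-2 + (-7 + R)**2 + (56 - 8*R)) = F*R + (54 + (-7 + R)**2 - 8*R) = 54 + (-7 + R)**2 - 8*R + F*R)
l = 11983 (l = -2 + (34 + 107)*85 = -2 + 141*85 = -2 + 11985 = 11983)
l/C(-97, -242) = 11983/(103 + (-242)**2 - 22*(-242) - 97*(-242)) = 11983/(103 + 58564 + 5324 + 23474) = 11983/87465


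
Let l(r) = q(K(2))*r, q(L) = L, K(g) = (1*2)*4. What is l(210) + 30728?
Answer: 32408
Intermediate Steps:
K(g) = 8 (K(g) = 2*4 = 8)
l(r) = 8*r
l(210) + 30728 = 8*210 + 30728 = 1680 + 30728 = 32408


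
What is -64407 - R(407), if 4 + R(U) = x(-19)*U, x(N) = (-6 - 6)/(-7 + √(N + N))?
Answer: -1879083/29 - 1628*I*√38/29 ≈ -64796.0 - 346.06*I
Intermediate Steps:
x(N) = -12/(-7 + √2*√N) (x(N) = -12/(-7 + √(2*N)) = -12/(-7 + √2*√N))
R(U) = -4 - 12*U/(-7 + I*√38) (R(U) = -4 + (-12/(-7 + √2*√(-19)))*U = -4 + (-12/(-7 + √2*(I*√19)))*U = -4 + (-12/(-7 + I*√38))*U = -4 - 12*U/(-7 + I*√38))
-64407 - R(407) = -64407 - (-4 + (28/29)*407 + (4/29)*I*407*√38) = -64407 - (-4 + 11396/29 + 1628*I*√38/29) = -64407 - (11280/29 + 1628*I*√38/29) = -64407 + (-11280/29 - 1628*I*√38/29) = -1879083/29 - 1628*I*√38/29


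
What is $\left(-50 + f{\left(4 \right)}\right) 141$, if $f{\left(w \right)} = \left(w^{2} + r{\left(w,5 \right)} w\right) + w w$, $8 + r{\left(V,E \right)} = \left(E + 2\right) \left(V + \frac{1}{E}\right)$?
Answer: $\frac{47658}{5} \approx 9531.6$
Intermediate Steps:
$r{\left(V,E \right)} = -8 + \left(2 + E\right) \left(V + \frac{1}{E}\right)$ ($r{\left(V,E \right)} = -8 + \left(E + 2\right) \left(V + \frac{1}{E}\right) = -8 + \left(2 + E\right) \left(V + \frac{1}{E}\right)$)
$f{\left(w \right)} = 2 w^{2} + w \left(- \frac{33}{5} + 7 w\right)$ ($f{\left(w \right)} = \left(w^{2} + \left(-7 + 2 w + \frac{2}{5} + 5 w\right) w\right) + w w = \left(w^{2} + \left(-7 + 2 w + 2 \cdot \frac{1}{5} + 5 w\right) w\right) + w^{2} = \left(w^{2} + \left(-7 + 2 w + \frac{2}{5} + 5 w\right) w\right) + w^{2} = \left(w^{2} + \left(- \frac{33}{5} + 7 w\right) w\right) + w^{2} = \left(w^{2} + w \left(- \frac{33}{5} + 7 w\right)\right) + w^{2} = 2 w^{2} + w \left(- \frac{33}{5} + 7 w\right)$)
$\left(-50 + f{\left(4 \right)}\right) 141 = \left(-50 + \frac{3}{5} \cdot 4 \left(-11 + 15 \cdot 4\right)\right) 141 = \left(-50 + \frac{3}{5} \cdot 4 \left(-11 + 60\right)\right) 141 = \left(-50 + \frac{3}{5} \cdot 4 \cdot 49\right) 141 = \left(-50 + \frac{588}{5}\right) 141 = \frac{338}{5} \cdot 141 = \frac{47658}{5}$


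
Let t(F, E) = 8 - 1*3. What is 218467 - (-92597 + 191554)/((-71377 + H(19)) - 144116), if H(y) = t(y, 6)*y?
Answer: 47057453823/215398 ≈ 2.1847e+5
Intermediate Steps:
t(F, E) = 5 (t(F, E) = 8 - 3 = 5)
H(y) = 5*y
218467 - (-92597 + 191554)/((-71377 + H(19)) - 144116) = 218467 - (-92597 + 191554)/((-71377 + 5*19) - 144116) = 218467 - 98957/((-71377 + 95) - 144116) = 218467 - 98957/(-71282 - 144116) = 218467 - 98957/(-215398) = 218467 - 98957*(-1)/215398 = 218467 - 1*(-98957/215398) = 218467 + 98957/215398 = 47057453823/215398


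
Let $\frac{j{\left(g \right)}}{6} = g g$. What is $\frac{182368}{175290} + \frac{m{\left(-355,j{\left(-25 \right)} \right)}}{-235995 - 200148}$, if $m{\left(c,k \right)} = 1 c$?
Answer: $\frac{4422264143}{4247305915} \approx 1.0412$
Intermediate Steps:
$j{\left(g \right)} = 6 g^{2}$ ($j{\left(g \right)} = 6 g g = 6 g^{2}$)
$m{\left(c,k \right)} = c$
$\frac{182368}{175290} + \frac{m{\left(-355,j{\left(-25 \right)} \right)}}{-235995 - 200148} = \frac{182368}{175290} - \frac{355}{-235995 - 200148} = 182368 \cdot \frac{1}{175290} - \frac{355}{-235995 - 200148} = \frac{91184}{87645} - \frac{355}{-436143} = \frac{91184}{87645} - - \frac{355}{436143} = \frac{91184}{87645} + \frac{355}{436143} = \frac{4422264143}{4247305915}$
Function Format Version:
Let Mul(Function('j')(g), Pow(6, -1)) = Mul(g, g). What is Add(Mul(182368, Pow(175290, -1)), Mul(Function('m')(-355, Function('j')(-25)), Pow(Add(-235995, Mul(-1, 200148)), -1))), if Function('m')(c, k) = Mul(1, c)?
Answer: Rational(4422264143, 4247305915) ≈ 1.0412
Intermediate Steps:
Function('j')(g) = Mul(6, Pow(g, 2)) (Function('j')(g) = Mul(6, Mul(g, g)) = Mul(6, Pow(g, 2)))
Function('m')(c, k) = c
Add(Mul(182368, Pow(175290, -1)), Mul(Function('m')(-355, Function('j')(-25)), Pow(Add(-235995, Mul(-1, 200148)), -1))) = Add(Mul(182368, Pow(175290, -1)), Mul(-355, Pow(Add(-235995, Mul(-1, 200148)), -1))) = Add(Mul(182368, Rational(1, 175290)), Mul(-355, Pow(Add(-235995, -200148), -1))) = Add(Rational(91184, 87645), Mul(-355, Pow(-436143, -1))) = Add(Rational(91184, 87645), Mul(-355, Rational(-1, 436143))) = Add(Rational(91184, 87645), Rational(355, 436143)) = Rational(4422264143, 4247305915)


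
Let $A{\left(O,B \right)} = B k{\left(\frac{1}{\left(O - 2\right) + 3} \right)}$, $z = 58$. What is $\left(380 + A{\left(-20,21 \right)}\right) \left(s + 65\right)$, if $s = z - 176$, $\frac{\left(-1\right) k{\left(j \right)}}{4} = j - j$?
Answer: $-20140$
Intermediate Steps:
$k{\left(j \right)} = 0$ ($k{\left(j \right)} = - 4 \left(j - j\right) = \left(-4\right) 0 = 0$)
$s = -118$ ($s = 58 - 176 = -118$)
$A{\left(O,B \right)} = 0$ ($A{\left(O,B \right)} = B 0 = 0$)
$\left(380 + A{\left(-20,21 \right)}\right) \left(s + 65\right) = \left(380 + 0\right) \left(-118 + 65\right) = 380 \left(-53\right) = -20140$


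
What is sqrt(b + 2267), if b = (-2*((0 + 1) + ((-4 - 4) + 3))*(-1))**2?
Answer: 3*sqrt(259) ≈ 48.280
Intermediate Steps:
b = 64 (b = (-2*(1 + (-8 + 3))*(-1))**2 = (-2*(1 - 5)*(-1))**2 = (-2*(-4)*(-1))**2 = (8*(-1))**2 = (-8)**2 = 64)
sqrt(b + 2267) = sqrt(64 + 2267) = sqrt(2331) = 3*sqrt(259)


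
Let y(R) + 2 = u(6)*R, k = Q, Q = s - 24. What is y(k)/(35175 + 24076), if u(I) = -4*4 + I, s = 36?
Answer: -122/59251 ≈ -0.0020590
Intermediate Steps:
Q = 12 (Q = 36 - 24 = 12)
u(I) = -16 + I
k = 12
y(R) = -2 - 10*R (y(R) = -2 + (-16 + 6)*R = -2 - 10*R)
y(k)/(35175 + 24076) = (-2 - 10*12)/(35175 + 24076) = (-2 - 120)/59251 = -122*1/59251 = -122/59251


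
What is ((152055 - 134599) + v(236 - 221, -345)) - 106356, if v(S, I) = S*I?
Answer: -94075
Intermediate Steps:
v(S, I) = I*S
((152055 - 134599) + v(236 - 221, -345)) - 106356 = ((152055 - 134599) - 345*(236 - 221)) - 106356 = (17456 - 345*15) - 106356 = (17456 - 5175) - 106356 = 12281 - 106356 = -94075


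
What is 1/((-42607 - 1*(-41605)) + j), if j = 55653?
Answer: 1/54651 ≈ 1.8298e-5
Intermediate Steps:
1/((-42607 - 1*(-41605)) + j) = 1/((-42607 - 1*(-41605)) + 55653) = 1/((-42607 + 41605) + 55653) = 1/(-1002 + 55653) = 1/54651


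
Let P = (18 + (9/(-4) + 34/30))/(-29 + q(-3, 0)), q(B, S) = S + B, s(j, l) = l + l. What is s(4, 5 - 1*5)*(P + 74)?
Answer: 0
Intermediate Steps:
s(j, l) = 2*l
q(B, S) = B + S
P = -1013/1920 (P = (18 + (9/(-4) + 34/30))/(-29 + (-3 + 0)) = (18 + (9*(-1/4) + 34*(1/30)))/(-29 - 3) = (18 + (-9/4 + 17/15))/(-32) = (18 - 67/60)*(-1/32) = (1013/60)*(-1/32) = -1013/1920 ≈ -0.52760)
s(4, 5 - 1*5)*(P + 74) = (2*(5 - 1*5))*(-1013/1920 + 74) = (2*(5 - 5))*(141067/1920) = (2*0)*(141067/1920) = 0*(141067/1920) = 0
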